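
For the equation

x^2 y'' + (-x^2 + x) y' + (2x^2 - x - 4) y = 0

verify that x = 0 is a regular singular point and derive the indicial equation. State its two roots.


Divide by x^2 to reach normal form y'' + P_1(x) y' + P_2(x) y = 0 with P_1(x) = -1 + 1/x and P_2(x) = 2 - 1/x - 4/x^2.
x = 0 is a singular point because the y'-coefficient -1 + 1/x has a pole at x = 0 and the y-coefficient 2 - 1/x - 4/x^2 has a pole at x = 0.
It is a regular singular point because x P_1(x) = p(x) = 1 - x and x^2 P_2(x) = q(x) = 2x^2 - x - 4 are polynomials, hence analytic at x = 0.
p(0) = 1,  q(0) = -4.
Indicial equation: r(r-1) + p(0) r + q(0) = 0, i.e. r^2 + (p(0) - 1) r + q(0) = 0, i.e. r^2 - 4 = 0.
Discriminant: (0)^2 - 4(-4) = 16, so r = (0 ± 4)/2.
Solving: r_1 = 2, r_2 = -2.

indicial: r^2 - 4 = 0; roots r_1 = 2, r_2 = -2


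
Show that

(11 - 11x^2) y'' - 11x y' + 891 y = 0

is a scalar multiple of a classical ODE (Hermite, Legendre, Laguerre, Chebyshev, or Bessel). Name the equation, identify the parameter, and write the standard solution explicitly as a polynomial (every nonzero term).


All three coefficients share the factor 11; dividing through by 11 gives  (1 - x^2) y'' - x y' + 81 y = 0.
This matches the Chebyshev equation (1 - x^2) y'' - x y' + n^2 y = 0 (note the -x y' term, not -2x y') with n^2 = 81, so n = 9; the polynomial solution is T_9(x).
With y = sum_k a_k x^k, matching x^k gives (k+2)(k+1) a_{k+2} = (k^2 - n^2) a_k = (k - 9)(k + 9) a_k. The right side vanishes at k = 9, so the series with the parity of 9 terminates at degree 9.
Standard normalization: leading coefficient of T_n is 2^(n-1), so a_9 = 2^8 = 256. Work downward with a_k = (k+1)(k+2) a_{k+2} / ((k - 9)(k + 9)):
  a_7 = (8)(9)(256) / ((7 - 9)(7 + 9)) = 18432/(-32) = -576
  a_5 = (6)(7)(-576) / ((5 - 9)(5 + 9)) = -24192/(-56) = 432
  a_3 = (4)(5)(432) / ((3 - 9)(3 + 9)) = 8640/(-72) = -120
  a_1 = (2)(3)(-120) / ((1 - 9)(1 + 9)) = -720/(-80) = 9
Hence T_9(x) = 256 x^9 - 576 x^7 + 432 x^5 - 120 x^3 + 9 x.

T_9(x); series = 256 x^9 - 576 x^7 + 432 x^5 - 120 x^3 + 9 x


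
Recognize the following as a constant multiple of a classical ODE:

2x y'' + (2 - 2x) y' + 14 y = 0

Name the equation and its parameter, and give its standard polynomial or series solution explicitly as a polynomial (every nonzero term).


All three coefficients share the factor 2; dividing through by 2 gives  x y'' + (1 - x) y' + 7 y = 0.
This matches the Laguerre equation x y'' + (1 - x) y' + n y = 0 with n = 7; the polynomial solution is L_7(x).
With y = sum_k a_k x^k, matching x^k gives (k+1)k a_{k+1} + (k+1) a_{k+1} - k a_k + n a_k = 0, i.e. (k+1)^2 a_{k+1} = (k - n) a_k = (k - 7) a_k. The right side vanishes at k = 7, so the series terminates at degree 7.
Standard normalization L_n(0) = 1 gives a_0 = 1. Work upward with a_{k+1} = (k - 7) a_k / (k+1)^2:
  a_1 = (0 - 7)(1) / 1^2 = -7/1 = -7
  a_2 = (1 - 7)(-7) / 2^2 = 42/4 = 21/2
  a_3 = (2 - 7)(21/2) / 3^2 = (-105/2)/9 = -35/6
  a_4 = (3 - 7)(-35/6) / 4^2 = (70/3)/16 = 35/24
  a_5 = (4 - 7)(35/24) / 5^2 = (-35/8)/25 = -7/40
  a_6 = (5 - 7)(-7/40) / 6^2 = (7/20)/36 = 7/720
  a_7 = (6 - 7)(7/720) / 7^2 = (-7/720)/49 = -1/5040
Hence L_7(x) = -x^7/5040 + 7 x^6/720 - 7 x^5/40 + 35 x^4/24 - 35 x^3/6 + 21 x^2/2 - 7 x + 1.

L_7(x); series = -x^7/5040 + 7 x^6/720 - 7 x^5/40 + 35 x^4/24 - 35 x^3/6 + 21 x^2/2 - 7 x + 1


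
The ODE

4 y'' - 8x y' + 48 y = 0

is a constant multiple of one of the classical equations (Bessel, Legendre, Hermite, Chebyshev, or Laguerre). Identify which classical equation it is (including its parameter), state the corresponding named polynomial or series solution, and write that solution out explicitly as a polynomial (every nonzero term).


All three coefficients share the factor 4; dividing through by 4 gives  y'' - 2x y' + 12 y = 0.
This matches the Hermite equation y'' - 2x y' + 2n y = 0 with 2n = 12, so n = 6; the polynomial solution is H_6(x).
With y = sum_k a_k x^k, matching x^k gives (k+2)(k+1) a_{k+2} = 2(k - n) a_k = 2(k - 6) a_k. The right side vanishes at k = 6, so the series with the parity of 6 terminates at degree 6.
Standard normalization: leading coefficient of H_n is 2^n, so a_6 = 2^6 = 64. Work downward with a_k = (k+1)(k+2) a_{k+2} / (2(k - n)):
  a_4 = (5)(6)(64) / (2(4 - 6)) = 1920/(-4) = -480
  a_2 = (3)(4)(-480) / (2(2 - 6)) = -5760/(-8) = 720
  a_0 = (1)(2)(720) / (2(0 - 6)) = 1440/(-12) = -120
Hence H_6(x) = 64 x^6 - 480 x^4 + 720 x^2 - 120.

H_6(x); series = 64 x^6 - 480 x^4 + 720 x^2 - 120


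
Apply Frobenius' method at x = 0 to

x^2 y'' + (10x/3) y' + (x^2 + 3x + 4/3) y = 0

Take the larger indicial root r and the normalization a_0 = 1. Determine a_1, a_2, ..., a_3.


Write in Frobenius form y'' + (p(x)/x) y' + (q(x)/x^2) y = 0:
  p(x) = 10/3,  q(x) = x^2 + 3x + 4/3.
Indicial equation: r(r-1) + (10/3) r + (4/3) = 0 -> roots r_1 = -1, r_2 = -4/3.
Take r = r_1 = -1. Let y(x) = x^r sum_{n>=0} a_n x^n with a_0 = 1.
Substitute y = x^r sum a_n x^n and match x^{r+n}. The recurrence is
  D(n) a_n + 3 a_{n-1} + 1 a_{n-2} = 0,  where D(n) = (r+n)(r+n-1) + (10/3)(r+n) + (4/3).
  a_n = [-3 a_{n-1} - 1 a_{n-2}] / D(n).
Since the indicial polynomial factors as (r - r_1)(r - r_2), D(n) = (r_1 + n - r_1)(r_1 + n - r_2) = n(n + 1/3).
Evaluating step by step (a_0 = 1):
  n = 1: D(1) = 1(1 + 1/3) = 4/3; numerator = -3(1) = -3; a_1 = (-3)/(4/3) = -9/4
  n = 2: D(2) = 2(2 + 1/3) = 14/3; numerator = -3(-9/4) - 1(1) = 23/4; a_2 = (23/4)/(14/3) = 69/56
  n = 3: D(3) = 3(3 + 1/3) = 10; numerator = -3(69/56) - 1(-9/4) = -81/56; a_3 = (-81/56)/(10) = -81/560

r = -1; a_0 = 1; a_1 = -9/4; a_2 = 69/56; a_3 = -81/560


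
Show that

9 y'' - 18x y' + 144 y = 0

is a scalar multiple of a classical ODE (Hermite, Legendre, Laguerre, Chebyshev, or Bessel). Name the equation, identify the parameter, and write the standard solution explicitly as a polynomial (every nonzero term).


All three coefficients share the factor 9; dividing through by 9 gives  y'' - 2x y' + 16 y = 0.
This matches the Hermite equation y'' - 2x y' + 2n y = 0 with 2n = 16, so n = 8; the polynomial solution is H_8(x).
With y = sum_k a_k x^k, matching x^k gives (k+2)(k+1) a_{k+2} = 2(k - n) a_k = 2(k - 8) a_k. The right side vanishes at k = 8, so the series with the parity of 8 terminates at degree 8.
Standard normalization: leading coefficient of H_n is 2^n, so a_8 = 2^8 = 256. Work downward with a_k = (k+1)(k+2) a_{k+2} / (2(k - n)):
  a_6 = (7)(8)(256) / (2(6 - 8)) = 14336/(-4) = -3584
  a_4 = (5)(6)(-3584) / (2(4 - 8)) = -107520/(-8) = 13440
  a_2 = (3)(4)(13440) / (2(2 - 8)) = 161280/(-12) = -13440
  a_0 = (1)(2)(-13440) / (2(0 - 8)) = -26880/(-16) = 1680
Hence H_8(x) = 256 x^8 - 3584 x^6 + 13440 x^4 - 13440 x^2 + 1680.

H_8(x); series = 256 x^8 - 3584 x^6 + 13440 x^4 - 13440 x^2 + 1680


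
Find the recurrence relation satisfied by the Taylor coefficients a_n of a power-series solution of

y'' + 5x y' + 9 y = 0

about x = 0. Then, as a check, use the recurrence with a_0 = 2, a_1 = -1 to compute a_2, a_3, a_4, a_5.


Substitute y = sum_n a_n x^n.
y''(x) has coefficient (n+2)(n+1) a_{n+2} at x^n;
5 x y'(x) has coefficient 5 n a_n at x^n (shift);
9 y(x) has coefficient 9 a_n at x^n.
Matching x^n: (n+2)(n+1) a_{n+2} + (5n + 9) a_n = 0.
Thus a_{n+2} = (-5n - 9) / ((n+1)(n+2)) * a_n.

Check with a_0 = 2, a_1 = -1 (apply the recurrence for n = 0, 1, 2, 3): a_0 = 2, a_1 = -1, a_2 = -9, a_3 = 7/3, a_4 = 57/4, a_5 = -14/5.

a_(n+2) = (-5n - 9) / ((n+1)(n+2)) * a_n; check: a_0 = 2, a_1 = -1, a_2 = -9, a_3 = 7/3, a_4 = 57/4, a_5 = -14/5


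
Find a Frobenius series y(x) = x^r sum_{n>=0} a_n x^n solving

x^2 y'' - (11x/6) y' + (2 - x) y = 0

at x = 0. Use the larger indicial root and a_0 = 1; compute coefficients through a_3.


Write in Frobenius form y'' + (p(x)/x) y' + (q(x)/x^2) y = 0:
  p(x) = -11/6,  q(x) = 2 - x.
Indicial equation: r(r-1) + (-11/6) r + (2) = 0 -> roots r_1 = 3/2, r_2 = 4/3.
Take r = r_1 = 3/2. Let y(x) = x^r sum_{n>=0} a_n x^n with a_0 = 1.
Substitute y = x^r sum a_n x^n and match x^{r+n}. The recurrence is
  D(n) a_n - 1 a_{n-1} = 0,  where D(n) = (r+n)(r+n-1) + (-11/6)(r+n) + (2).
  a_n = 1 / D(n) * a_{n-1}.
Since the indicial polynomial factors as (r - r_1)(r - r_2), D(n) = (r_1 + n - r_1)(r_1 + n - r_2) = n(n + 1/6).
Evaluating step by step (a_0 = 1):
  n = 1: D(1) = 1(1 + 1/6) = 7/6; numerator = 1(1) = 1; a_1 = (1)/(7/6) = 6/7
  n = 2: D(2) = 2(2 + 1/6) = 13/3; numerator = 1(6/7) = 6/7; a_2 = (6/7)/(13/3) = 18/91
  n = 3: D(3) = 3(3 + 1/6) = 19/2; numerator = 1(18/91) = 18/91; a_3 = (18/91)/(19/2) = 36/1729

r = 3/2; a_0 = 1; a_1 = 6/7; a_2 = 18/91; a_3 = 36/1729


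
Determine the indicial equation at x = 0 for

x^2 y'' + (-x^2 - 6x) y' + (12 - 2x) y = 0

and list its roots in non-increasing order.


Divide by x^2 to reach normal form y'' + P_1(x) y' + P_2(x) y = 0 with P_1(x) = -1 - 6/x and P_2(x) = -2/x + 12/x^2.
x = 0 is a singular point because the y'-coefficient -1 - 6/x has a pole at x = 0 and the y-coefficient -2/x + 12/x^2 has a pole at x = 0.
It is a regular singular point because x P_1(x) = p(x) = -x - 6 and x^2 P_2(x) = q(x) = 12 - 2x are polynomials, hence analytic at x = 0.
p(0) = -6,  q(0) = 12.
Indicial equation: r(r-1) + p(0) r + q(0) = 0, i.e. r^2 + (p(0) - 1) r + q(0) = 0, i.e. r^2 - 7 r + 12 = 0.
Discriminant: (-7)^2 - 4(12) = 1, so r = (7 ± 1)/2.
Solving: r_1 = 4, r_2 = 3.

indicial: r^2 - 7 r + 12 = 0; roots r_1 = 4, r_2 = 3


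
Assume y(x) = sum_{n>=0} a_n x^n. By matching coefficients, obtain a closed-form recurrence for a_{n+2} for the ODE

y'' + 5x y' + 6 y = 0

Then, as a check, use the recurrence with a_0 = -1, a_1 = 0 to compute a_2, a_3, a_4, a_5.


Substitute y = sum_n a_n x^n.
y''(x) has coefficient (n+2)(n+1) a_{n+2} at x^n;
5 x y'(x) has coefficient 5 n a_n at x^n (shift);
6 y(x) has coefficient 6 a_n at x^n.
Matching x^n: (n+2)(n+1) a_{n+2} + (5n + 6) a_n = 0.
Thus a_{n+2} = (-5n - 6) / ((n+1)(n+2)) * a_n.

Check with a_0 = -1, a_1 = 0 (apply the recurrence for n = 0, 1, 2, 3): a_0 = -1, a_1 = 0, a_2 = 3, a_3 = 0, a_4 = -4, a_5 = 0.

a_(n+2) = (-5n - 6) / ((n+1)(n+2)) * a_n; check: a_0 = -1, a_1 = 0, a_2 = 3, a_3 = 0, a_4 = -4, a_5 = 0


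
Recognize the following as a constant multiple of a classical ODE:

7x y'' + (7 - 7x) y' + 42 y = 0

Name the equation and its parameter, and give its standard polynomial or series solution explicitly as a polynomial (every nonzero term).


All three coefficients share the factor 7; dividing through by 7 gives  x y'' + (1 - x) y' + 6 y = 0.
This matches the Laguerre equation x y'' + (1 - x) y' + n y = 0 with n = 6; the polynomial solution is L_6(x).
With y = sum_k a_k x^k, matching x^k gives (k+1)k a_{k+1} + (k+1) a_{k+1} - k a_k + n a_k = 0, i.e. (k+1)^2 a_{k+1} = (k - n) a_k = (k - 6) a_k. The right side vanishes at k = 6, so the series terminates at degree 6.
Standard normalization L_n(0) = 1 gives a_0 = 1. Work upward with a_{k+1} = (k - 6) a_k / (k+1)^2:
  a_1 = (0 - 6)(1) / 1^2 = -6/1 = -6
  a_2 = (1 - 6)(-6) / 2^2 = 30/4 = 15/2
  a_3 = (2 - 6)(15/2) / 3^2 = -30/9 = -10/3
  a_4 = (3 - 6)(-10/3) / 4^2 = 10/16 = 5/8
  a_5 = (4 - 6)(5/8) / 5^2 = (-5/4)/25 = -1/20
  a_6 = (5 - 6)(-1/20) / 6^2 = (1/20)/36 = 1/720
Hence L_6(x) = x^6/720 - x^5/20 + 5 x^4/8 - 10 x^3/3 + 15 x^2/2 - 6 x + 1.

L_6(x); series = x^6/720 - x^5/20 + 5 x^4/8 - 10 x^3/3 + 15 x^2/2 - 6 x + 1


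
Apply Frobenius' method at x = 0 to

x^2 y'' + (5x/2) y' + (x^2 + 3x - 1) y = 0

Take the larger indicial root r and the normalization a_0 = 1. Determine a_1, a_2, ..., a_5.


Write in Frobenius form y'' + (p(x)/x) y' + (q(x)/x^2) y = 0:
  p(x) = 5/2,  q(x) = x^2 + 3x - 1.
Indicial equation: r(r-1) + (5/2) r + (-1) = 0 -> roots r_1 = 1/2, r_2 = -2.
Take r = r_1 = 1/2. Let y(x) = x^r sum_{n>=0} a_n x^n with a_0 = 1.
Substitute y = x^r sum a_n x^n and match x^{r+n}. The recurrence is
  D(n) a_n + 3 a_{n-1} + 1 a_{n-2} = 0,  where D(n) = (r+n)(r+n-1) + (5/2)(r+n) + (-1).
  a_n = [-3 a_{n-1} - 1 a_{n-2}] / D(n).
Since the indicial polynomial factors as (r - r_1)(r - r_2), D(n) = (r_1 + n - r_1)(r_1 + n - r_2) = n(n + 5/2).
Evaluating step by step (a_0 = 1):
  n = 1: D(1) = 1(1 + 5/2) = 7/2; numerator = -3(1) = -3; a_1 = (-3)/(7/2) = -6/7
  n = 2: D(2) = 2(2 + 5/2) = 9; numerator = -3(-6/7) - 1(1) = 11/7; a_2 = (11/7)/(9) = 11/63
  n = 3: D(3) = 3(3 + 5/2) = 33/2; numerator = -3(11/63) - 1(-6/7) = 1/3; a_3 = (1/3)/(33/2) = 2/99
  n = 4: D(4) = 4(4 + 5/2) = 26; numerator = -3(2/99) - 1(11/63) = -163/693; a_4 = (-163/693)/(26) = -163/18018
  n = 5: D(5) = 5(5 + 5/2) = 75/2; numerator = -3(-163/18018) - 1(2/99) = 125/18018; a_5 = (125/18018)/(75/2) = 5/27027

r = 1/2; a_0 = 1; a_1 = -6/7; a_2 = 11/63; a_3 = 2/99; a_4 = -163/18018; a_5 = 5/27027


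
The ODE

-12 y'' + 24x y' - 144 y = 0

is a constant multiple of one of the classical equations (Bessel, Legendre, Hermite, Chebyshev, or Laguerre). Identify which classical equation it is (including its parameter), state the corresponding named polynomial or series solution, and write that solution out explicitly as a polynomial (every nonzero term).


All three coefficients share the factor -12; dividing through by -12 gives  y'' - 2x y' + 12 y = 0.
This matches the Hermite equation y'' - 2x y' + 2n y = 0 with 2n = 12, so n = 6; the polynomial solution is H_6(x).
With y = sum_k a_k x^k, matching x^k gives (k+2)(k+1) a_{k+2} = 2(k - n) a_k = 2(k - 6) a_k. The right side vanishes at k = 6, so the series with the parity of 6 terminates at degree 6.
Standard normalization: leading coefficient of H_n is 2^n, so a_6 = 2^6 = 64. Work downward with a_k = (k+1)(k+2) a_{k+2} / (2(k - n)):
  a_4 = (5)(6)(64) / (2(4 - 6)) = 1920/(-4) = -480
  a_2 = (3)(4)(-480) / (2(2 - 6)) = -5760/(-8) = 720
  a_0 = (1)(2)(720) / (2(0 - 6)) = 1440/(-12) = -120
Hence H_6(x) = 64 x^6 - 480 x^4 + 720 x^2 - 120.

H_6(x); series = 64 x^6 - 480 x^4 + 720 x^2 - 120


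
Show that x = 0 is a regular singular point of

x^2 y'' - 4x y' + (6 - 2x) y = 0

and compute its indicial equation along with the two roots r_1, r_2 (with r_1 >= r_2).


Divide by x^2 to reach normal form y'' + P_1(x) y' + P_2(x) y = 0 with P_1(x) = -4/x and P_2(x) = -2/x + 6/x^2.
x = 0 is a singular point because the y'-coefficient -4/x has a pole at x = 0 and the y-coefficient -2/x + 6/x^2 has a pole at x = 0.
It is a regular singular point because x P_1(x) = p(x) = -4 and x^2 P_2(x) = q(x) = 6 - 2x are polynomials, hence analytic at x = 0.
p(0) = -4,  q(0) = 6.
Indicial equation: r(r-1) + p(0) r + q(0) = 0, i.e. r^2 + (p(0) - 1) r + q(0) = 0, i.e. r^2 - 5 r + 6 = 0.
Discriminant: (-5)^2 - 4(6) = 1, so r = (5 ± 1)/2.
Solving: r_1 = 3, r_2 = 2.

indicial: r^2 - 5 r + 6 = 0; roots r_1 = 3, r_2 = 2


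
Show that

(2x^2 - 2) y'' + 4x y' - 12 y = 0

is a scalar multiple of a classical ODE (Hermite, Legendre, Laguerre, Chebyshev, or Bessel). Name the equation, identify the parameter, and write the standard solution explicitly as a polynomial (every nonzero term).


All three coefficients share the factor -2; dividing through by -2 gives  (1 - x^2) y'' - 2x y' + 6 y = 0.
This matches the Legendre equation (1 - x^2) y'' - 2x y' + n(n+1) y = 0 (note the -2x y' term) with n(n+1) = 6, so n = 2; the polynomial solution is P_2(x).
With y = sum_k a_k x^k, matching x^k gives (k+2)(k+1) a_{k+2} = [k(k+1) - n(n+1)] a_k = (k - 2)(k + 3) a_k. The right side vanishes at k = 2, so the series with the parity of 2 terminates at degree 2.
Standard normalization (P_n(1) = 1): leading coefficient (2n)!/(2^n (n!)^2) = 24/(4*4) = 3/2, so a_2 = 3/2. Work downward with a_k = (k+1)(k+2) a_{k+2} / ((k - 2)(k + 3)):
  a_0 = (1)(2)(3/2) / ((0 - 2)(0 + 3)) = 3/(-6) = -1/2
Hence P_2(x) = 3 x^2/2 - 1/2.

P_2(x); series = 3 x^2/2 - 1/2


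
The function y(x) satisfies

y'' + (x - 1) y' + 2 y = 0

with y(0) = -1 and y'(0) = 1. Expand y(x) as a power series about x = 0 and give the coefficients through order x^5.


Ansatz: y(x) = sum_{n>=0} a_n x^n, so y'(x) = sum_{n>=1} n a_n x^(n-1) and y''(x) = sum_{n>=2} n(n-1) a_n x^(n-2).
Substitute into P(x) y'' + Q(x) y' + R(x) y = 0 with P(x) = 1, Q(x) = x - 1, R(x) = 2, and match powers of x.
Initial conditions: a_0 = -1, a_1 = 1.
Setting the coefficient of each power of x to zero and solving order by order (substituting the coefficients already found):
  x^0: 2 a_2 - a_1 + 2 a_0 = 0  ->  2 a_2 = a_1 - 2 a_0 = 3  ->  a_2 = 3/2
  x^1: 6 a_3 - 2 a_2 + 3 a_1 = 0  ->  6 a_3 = 2 a_2 - 3 a_1 = 0  ->  a_3 = 0
  x^2: 12 a_4 - 3 a_3 + 4 a_2 = 0  ->  12 a_4 = 3 a_3 - 4 a_2 = -6  ->  a_4 = -1/2
  x^3: 20 a_5 - 4 a_4 + 5 a_3 = 0  ->  20 a_5 = 4 a_4 - 5 a_3 = -2  ->  a_5 = -1/10
Truncated series: y(x) = -1 + x + (3/2) x^2 - (1/2) x^4 - (1/10) x^5 + O(x^6).

a_0 = -1; a_1 = 1; a_2 = 3/2; a_3 = 0; a_4 = -1/2; a_5 = -1/10


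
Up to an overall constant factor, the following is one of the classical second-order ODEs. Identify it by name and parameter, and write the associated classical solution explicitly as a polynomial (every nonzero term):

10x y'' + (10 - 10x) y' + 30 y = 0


All three coefficients share the factor 10; dividing through by 10 gives  x y'' + (1 - x) y' + 3 y = 0.
This matches the Laguerre equation x y'' + (1 - x) y' + n y = 0 with n = 3; the polynomial solution is L_3(x).
With y = sum_k a_k x^k, matching x^k gives (k+1)k a_{k+1} + (k+1) a_{k+1} - k a_k + n a_k = 0, i.e. (k+1)^2 a_{k+1} = (k - n) a_k = (k - 3) a_k. The right side vanishes at k = 3, so the series terminates at degree 3.
Standard normalization L_n(0) = 1 gives a_0 = 1. Work upward with a_{k+1} = (k - 3) a_k / (k+1)^2:
  a_1 = (0 - 3)(1) / 1^2 = -3/1 = -3
  a_2 = (1 - 3)(-3) / 2^2 = 6/4 = 3/2
  a_3 = (2 - 3)(3/2) / 3^2 = (-3/2)/9 = -1/6
Hence L_3(x) = -x^3/6 + 3 x^2/2 - 3 x + 1.

L_3(x); series = -x^3/6 + 3 x^2/2 - 3 x + 1


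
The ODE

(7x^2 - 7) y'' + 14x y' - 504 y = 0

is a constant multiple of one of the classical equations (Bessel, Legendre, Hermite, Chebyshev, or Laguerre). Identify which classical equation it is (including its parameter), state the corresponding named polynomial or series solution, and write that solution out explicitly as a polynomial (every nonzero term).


All three coefficients share the factor -7; dividing through by -7 gives  (1 - x^2) y'' - 2x y' + 72 y = 0.
This matches the Legendre equation (1 - x^2) y'' - 2x y' + n(n+1) y = 0 (note the -2x y' term) with n(n+1) = 72, so n = 8; the polynomial solution is P_8(x).
With y = sum_k a_k x^k, matching x^k gives (k+2)(k+1) a_{k+2} = [k(k+1) - n(n+1)] a_k = (k - 8)(k + 9) a_k. The right side vanishes at k = 8, so the series with the parity of 8 terminates at degree 8.
Standard normalization (P_n(1) = 1): leading coefficient (2n)!/(2^n (n!)^2) = 20922789888000/(256*1625702400) = 6435/128, so a_8 = 6435/128. Work downward with a_k = (k+1)(k+2) a_{k+2} / ((k - 8)(k + 9)):
  a_6 = (7)(8)(6435/128) / ((6 - 8)(6 + 9)) = (45045/16)/(-30) = -3003/32
  a_4 = (5)(6)(-3003/32) / ((4 - 8)(4 + 9)) = (-45045/16)/(-52) = 3465/64
  a_2 = (3)(4)(3465/64) / ((2 - 8)(2 + 9)) = (10395/16)/(-66) = -315/32
  a_0 = (1)(2)(-315/32) / ((0 - 8)(0 + 9)) = (-315/16)/(-72) = 35/128
Hence P_8(x) = 6435 x^8/128 - 3003 x^6/32 + 3465 x^4/64 - 315 x^2/32 + 35/128.

P_8(x); series = 6435 x^8/128 - 3003 x^6/32 + 3465 x^4/64 - 315 x^2/32 + 35/128


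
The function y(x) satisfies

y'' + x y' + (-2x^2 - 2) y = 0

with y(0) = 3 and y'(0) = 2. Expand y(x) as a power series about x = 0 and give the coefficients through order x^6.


Ansatz: y(x) = sum_{n>=0} a_n x^n, so y'(x) = sum_{n>=1} n a_n x^(n-1) and y''(x) = sum_{n>=2} n(n-1) a_n x^(n-2).
Substitute into P(x) y'' + Q(x) y' + R(x) y = 0 with P(x) = 1, Q(x) = x, R(x) = -2x^2 - 2, and match powers of x.
Initial conditions: a_0 = 3, a_1 = 2.
Setting the coefficient of each power of x to zero and solving order by order (substituting the coefficients already found):
  x^0: 2 a_2 - 2 a_0 = 0  ->  2 a_2 = 2 a_0 = 6  ->  a_2 = 3
  x^1: 6 a_3 - a_1 = 0  ->  6 a_3 = a_1 = 2  ->  a_3 = 1/3
  x^2: 12 a_4 - 2 a_0 = 0  ->  12 a_4 = 2 a_0 = 6  ->  a_4 = 1/2
  x^3: 20 a_5 + a_3 - 2 a_1 = 0  ->  20 a_5 = -a_3 + 2 a_1 = 11/3  ->  a_5 = 11/60
  x^4: 30 a_6 + 2 a_4 - 2 a_2 = 0  ->  30 a_6 = -2 a_4 + 2 a_2 = 5  ->  a_6 = 1/6
Truncated series: y(x) = 3 + 2 x + 3 x^2 + (1/3) x^3 + (1/2) x^4 + (11/60) x^5 + (1/6) x^6 + O(x^7).

a_0 = 3; a_1 = 2; a_2 = 3; a_3 = 1/3; a_4 = 1/2; a_5 = 11/60; a_6 = 1/6


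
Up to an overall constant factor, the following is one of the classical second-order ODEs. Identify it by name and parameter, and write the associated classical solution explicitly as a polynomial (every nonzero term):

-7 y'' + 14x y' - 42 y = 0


All three coefficients share the factor -7; dividing through by -7 gives  y'' - 2x y' + 6 y = 0.
This matches the Hermite equation y'' - 2x y' + 2n y = 0 with 2n = 6, so n = 3; the polynomial solution is H_3(x).
With y = sum_k a_k x^k, matching x^k gives (k+2)(k+1) a_{k+2} = 2(k - n) a_k = 2(k - 3) a_k. The right side vanishes at k = 3, so the series with the parity of 3 terminates at degree 3.
Standard normalization: leading coefficient of H_n is 2^n, so a_3 = 2^3 = 8. Work downward with a_k = (k+1)(k+2) a_{k+2} / (2(k - n)):
  a_1 = (2)(3)(8) / (2(1 - 3)) = 48/(-4) = -12
Hence H_3(x) = 8 x^3 - 12 x.

H_3(x); series = 8 x^3 - 12 x


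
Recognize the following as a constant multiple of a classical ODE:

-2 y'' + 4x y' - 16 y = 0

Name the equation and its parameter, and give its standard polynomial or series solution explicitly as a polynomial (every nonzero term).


All three coefficients share the factor -2; dividing through by -2 gives  y'' - 2x y' + 8 y = 0.
This matches the Hermite equation y'' - 2x y' + 2n y = 0 with 2n = 8, so n = 4; the polynomial solution is H_4(x).
With y = sum_k a_k x^k, matching x^k gives (k+2)(k+1) a_{k+2} = 2(k - n) a_k = 2(k - 4) a_k. The right side vanishes at k = 4, so the series with the parity of 4 terminates at degree 4.
Standard normalization: leading coefficient of H_n is 2^n, so a_4 = 2^4 = 16. Work downward with a_k = (k+1)(k+2) a_{k+2} / (2(k - n)):
  a_2 = (3)(4)(16) / (2(2 - 4)) = 192/(-4) = -48
  a_0 = (1)(2)(-48) / (2(0 - 4)) = -96/(-8) = 12
Hence H_4(x) = 16 x^4 - 48 x^2 + 12.

H_4(x); series = 16 x^4 - 48 x^2 + 12


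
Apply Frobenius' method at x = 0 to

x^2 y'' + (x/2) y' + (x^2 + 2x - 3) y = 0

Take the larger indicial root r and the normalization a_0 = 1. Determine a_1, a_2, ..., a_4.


Write in Frobenius form y'' + (p(x)/x) y' + (q(x)/x^2) y = 0:
  p(x) = 1/2,  q(x) = x^2 + 2x - 3.
Indicial equation: r(r-1) + (1/2) r + (-3) = 0 -> roots r_1 = 2, r_2 = -3/2.
Take r = r_1 = 2. Let y(x) = x^r sum_{n>=0} a_n x^n with a_0 = 1.
Substitute y = x^r sum a_n x^n and match x^{r+n}. The recurrence is
  D(n) a_n + 2 a_{n-1} + 1 a_{n-2} = 0,  where D(n) = (r+n)(r+n-1) + (1/2)(r+n) + (-3).
  a_n = [-2 a_{n-1} - 1 a_{n-2}] / D(n).
Since the indicial polynomial factors as (r - r_1)(r - r_2), D(n) = (r_1 + n - r_1)(r_1 + n - r_2) = n(n + 7/2).
Evaluating step by step (a_0 = 1):
  n = 1: D(1) = 1(1 + 7/2) = 9/2; numerator = -2(1) = -2; a_1 = (-2)/(9/2) = -4/9
  n = 2: D(2) = 2(2 + 7/2) = 11; numerator = -2(-4/9) - 1(1) = -1/9; a_2 = (-1/9)/(11) = -1/99
  n = 3: D(3) = 3(3 + 7/2) = 39/2; numerator = -2(-1/99) - 1(-4/9) = 46/99; a_3 = (46/99)/(39/2) = 92/3861
  n = 4: D(4) = 4(4 + 7/2) = 30; numerator = -2(92/3861) - 1(-1/99) = -145/3861; a_4 = (-145/3861)/(30) = -29/23166

r = 2; a_0 = 1; a_1 = -4/9; a_2 = -1/99; a_3 = 92/3861; a_4 = -29/23166


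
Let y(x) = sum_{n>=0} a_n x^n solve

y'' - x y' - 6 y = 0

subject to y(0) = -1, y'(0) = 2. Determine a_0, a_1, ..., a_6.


Ansatz: y(x) = sum_{n>=0} a_n x^n, so y'(x) = sum_{n>=1} n a_n x^(n-1) and y''(x) = sum_{n>=2} n(n-1) a_n x^(n-2).
Substitute into P(x) y'' + Q(x) y' + R(x) y = 0 with P(x) = 1, Q(x) = -x, R(x) = -6, and match powers of x.
Initial conditions: a_0 = -1, a_1 = 2.
Setting the coefficient of each power of x to zero and solving order by order (substituting the coefficients already found):
  x^0: 2 a_2 - 6 a_0 = 0  ->  2 a_2 = 6 a_0 = -6  ->  a_2 = -3
  x^1: 6 a_3 - 7 a_1 = 0  ->  6 a_3 = 7 a_1 = 14  ->  a_3 = 7/3
  x^2: 12 a_4 - 8 a_2 = 0  ->  12 a_4 = 8 a_2 = -24  ->  a_4 = -2
  x^3: 20 a_5 - 9 a_3 = 0  ->  20 a_5 = 9 a_3 = 21  ->  a_5 = 21/20
  x^4: 30 a_6 - 10 a_4 = 0  ->  30 a_6 = 10 a_4 = -20  ->  a_6 = -2/3
Truncated series: y(x) = -1 + 2 x - 3 x^2 + (7/3) x^3 - 2 x^4 + (21/20) x^5 - (2/3) x^6 + O(x^7).

a_0 = -1; a_1 = 2; a_2 = -3; a_3 = 7/3; a_4 = -2; a_5 = 21/20; a_6 = -2/3


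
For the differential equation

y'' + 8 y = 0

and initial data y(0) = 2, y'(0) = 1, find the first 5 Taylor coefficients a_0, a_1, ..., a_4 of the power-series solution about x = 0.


Ansatz: y(x) = sum_{n>=0} a_n x^n, so y'(x) = sum_{n>=1} n a_n x^(n-1) and y''(x) = sum_{n>=2} n(n-1) a_n x^(n-2).
Substitute into P(x) y'' + Q(x) y' + R(x) y = 0 with P(x) = 1, Q(x) = 0, R(x) = 8, and match powers of x.
Initial conditions: a_0 = 2, a_1 = 1.
Setting the coefficient of each power of x to zero and solving order by order (substituting the coefficients already found):
  x^0: 2 a_2 + 8 a_0 = 0  ->  2 a_2 = -8 a_0 = -16  ->  a_2 = -8
  x^1: 6 a_3 + 8 a_1 = 0  ->  6 a_3 = -8 a_1 = -8  ->  a_3 = -4/3
  x^2: 12 a_4 + 8 a_2 = 0  ->  12 a_4 = -8 a_2 = 64  ->  a_4 = 16/3
Truncated series: y(x) = 2 + x - 8 x^2 - (4/3) x^3 + (16/3) x^4 + O(x^5).

a_0 = 2; a_1 = 1; a_2 = -8; a_3 = -4/3; a_4 = 16/3


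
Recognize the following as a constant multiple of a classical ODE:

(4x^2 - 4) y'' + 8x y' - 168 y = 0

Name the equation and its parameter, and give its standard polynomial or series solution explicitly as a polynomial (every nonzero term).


All three coefficients share the factor -4; dividing through by -4 gives  (1 - x^2) y'' - 2x y' + 42 y = 0.
This matches the Legendre equation (1 - x^2) y'' - 2x y' + n(n+1) y = 0 (note the -2x y' term) with n(n+1) = 42, so n = 6; the polynomial solution is P_6(x).
With y = sum_k a_k x^k, matching x^k gives (k+2)(k+1) a_{k+2} = [k(k+1) - n(n+1)] a_k = (k - 6)(k + 7) a_k. The right side vanishes at k = 6, so the series with the parity of 6 terminates at degree 6.
Standard normalization (P_n(1) = 1): leading coefficient (2n)!/(2^n (n!)^2) = 479001600/(64*518400) = 231/16, so a_6 = 231/16. Work downward with a_k = (k+1)(k+2) a_{k+2} / ((k - 6)(k + 7)):
  a_4 = (5)(6)(231/16) / ((4 - 6)(4 + 7)) = (3465/8)/(-22) = -315/16
  a_2 = (3)(4)(-315/16) / ((2 - 6)(2 + 7)) = (-945/4)/(-36) = 105/16
  a_0 = (1)(2)(105/16) / ((0 - 6)(0 + 7)) = (105/8)/(-42) = -5/16
Hence P_6(x) = 231 x^6/16 - 315 x^4/16 + 105 x^2/16 - 5/16.

P_6(x); series = 231 x^6/16 - 315 x^4/16 + 105 x^2/16 - 5/16


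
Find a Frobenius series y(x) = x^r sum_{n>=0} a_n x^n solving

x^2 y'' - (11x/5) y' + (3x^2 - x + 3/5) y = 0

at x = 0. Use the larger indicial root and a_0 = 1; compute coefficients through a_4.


Write in Frobenius form y'' + (p(x)/x) y' + (q(x)/x^2) y = 0:
  p(x) = -11/5,  q(x) = 3x^2 - x + 3/5.
Indicial equation: r(r-1) + (-11/5) r + (3/5) = 0 -> roots r_1 = 3, r_2 = 1/5.
Take r = r_1 = 3. Let y(x) = x^r sum_{n>=0} a_n x^n with a_0 = 1.
Substitute y = x^r sum a_n x^n and match x^{r+n}. The recurrence is
  D(n) a_n - 1 a_{n-1} + 3 a_{n-2} = 0,  where D(n) = (r+n)(r+n-1) + (-11/5)(r+n) + (3/5).
  a_n = [1 a_{n-1} - 3 a_{n-2}] / D(n).
Since the indicial polynomial factors as (r - r_1)(r - r_2), D(n) = (r_1 + n - r_1)(r_1 + n - r_2) = n(n + 14/5).
Evaluating step by step (a_0 = 1):
  n = 1: D(1) = 1(1 + 14/5) = 19/5; numerator = 1(1) = 1; a_1 = (1)/(19/5) = 5/19
  n = 2: D(2) = 2(2 + 14/5) = 48/5; numerator = 1(5/19) - 3(1) = -52/19; a_2 = (-52/19)/(48/5) = -65/228
  n = 3: D(3) = 3(3 + 14/5) = 87/5; numerator = 1(-65/228) - 3(5/19) = -245/228; a_3 = (-245/228)/(87/5) = -1225/19836
  n = 4: D(4) = 4(4 + 14/5) = 136/5; numerator = 1(-1225/19836) - 3(-65/228) = 3935/4959; a_4 = (3935/4959)/(136/5) = 19675/674424

r = 3; a_0 = 1; a_1 = 5/19; a_2 = -65/228; a_3 = -1225/19836; a_4 = 19675/674424


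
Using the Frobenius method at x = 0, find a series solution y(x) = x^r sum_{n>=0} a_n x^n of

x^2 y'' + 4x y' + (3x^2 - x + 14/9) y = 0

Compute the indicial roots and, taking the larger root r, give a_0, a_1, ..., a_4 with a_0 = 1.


Write in Frobenius form y'' + (p(x)/x) y' + (q(x)/x^2) y = 0:
  p(x) = 4,  q(x) = 3x^2 - x + 14/9.
Indicial equation: r(r-1) + (4) r + (14/9) = 0 -> roots r_1 = -2/3, r_2 = -7/3.
Take r = r_1 = -2/3. Let y(x) = x^r sum_{n>=0} a_n x^n with a_0 = 1.
Substitute y = x^r sum a_n x^n and match x^{r+n}. The recurrence is
  D(n) a_n - 1 a_{n-1} + 3 a_{n-2} = 0,  where D(n) = (r+n)(r+n-1) + (4)(r+n) + (14/9).
  a_n = [1 a_{n-1} - 3 a_{n-2}] / D(n).
Since the indicial polynomial factors as (r - r_1)(r - r_2), D(n) = (r_1 + n - r_1)(r_1 + n - r_2) = n(n + 5/3).
Evaluating step by step (a_0 = 1):
  n = 1: D(1) = 1(1 + 5/3) = 8/3; numerator = 1(1) = 1; a_1 = (1)/(8/3) = 3/8
  n = 2: D(2) = 2(2 + 5/3) = 22/3; numerator = 1(3/8) - 3(1) = -21/8; a_2 = (-21/8)/(22/3) = -63/176
  n = 3: D(3) = 3(3 + 5/3) = 14; numerator = 1(-63/176) - 3(3/8) = -261/176; a_3 = (-261/176)/(14) = -261/2464
  n = 4: D(4) = 4(4 + 5/3) = 68/3; numerator = 1(-261/2464) - 3(-63/176) = 2385/2464; a_4 = (2385/2464)/(68/3) = 7155/167552

r = -2/3; a_0 = 1; a_1 = 3/8; a_2 = -63/176; a_3 = -261/2464; a_4 = 7155/167552


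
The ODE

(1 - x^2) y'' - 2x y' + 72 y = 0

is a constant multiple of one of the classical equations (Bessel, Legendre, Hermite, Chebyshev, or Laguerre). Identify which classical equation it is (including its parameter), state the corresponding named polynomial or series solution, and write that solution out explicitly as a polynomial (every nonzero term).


The equation is already in a standard form:  (1 - x^2) y'' - 2x y' + 72 y = 0.
This matches the Legendre equation (1 - x^2) y'' - 2x y' + n(n+1) y = 0 (note the -2x y' term) with n(n+1) = 72, so n = 8; the polynomial solution is P_8(x).
With y = sum_k a_k x^k, matching x^k gives (k+2)(k+1) a_{k+2} = [k(k+1) - n(n+1)] a_k = (k - 8)(k + 9) a_k. The right side vanishes at k = 8, so the series with the parity of 8 terminates at degree 8.
Standard normalization (P_n(1) = 1): leading coefficient (2n)!/(2^n (n!)^2) = 20922789888000/(256*1625702400) = 6435/128, so a_8 = 6435/128. Work downward with a_k = (k+1)(k+2) a_{k+2} / ((k - 8)(k + 9)):
  a_6 = (7)(8)(6435/128) / ((6 - 8)(6 + 9)) = (45045/16)/(-30) = -3003/32
  a_4 = (5)(6)(-3003/32) / ((4 - 8)(4 + 9)) = (-45045/16)/(-52) = 3465/64
  a_2 = (3)(4)(3465/64) / ((2 - 8)(2 + 9)) = (10395/16)/(-66) = -315/32
  a_0 = (1)(2)(-315/32) / ((0 - 8)(0 + 9)) = (-315/16)/(-72) = 35/128
Hence P_8(x) = 6435 x^8/128 - 3003 x^6/32 + 3465 x^4/64 - 315 x^2/32 + 35/128.

P_8(x); series = 6435 x^8/128 - 3003 x^6/32 + 3465 x^4/64 - 315 x^2/32 + 35/128


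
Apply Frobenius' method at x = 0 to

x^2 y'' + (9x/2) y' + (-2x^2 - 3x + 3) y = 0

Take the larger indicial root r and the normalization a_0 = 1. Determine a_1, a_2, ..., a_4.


Write in Frobenius form y'' + (p(x)/x) y' + (q(x)/x^2) y = 0:
  p(x) = 9/2,  q(x) = -2x^2 - 3x + 3.
Indicial equation: r(r-1) + (9/2) r + (3) = 0 -> roots r_1 = -3/2, r_2 = -2.
Take r = r_1 = -3/2. Let y(x) = x^r sum_{n>=0} a_n x^n with a_0 = 1.
Substitute y = x^r sum a_n x^n and match x^{r+n}. The recurrence is
  D(n) a_n - 3 a_{n-1} - 2 a_{n-2} = 0,  where D(n) = (r+n)(r+n-1) + (9/2)(r+n) + (3).
  a_n = [3 a_{n-1} + 2 a_{n-2}] / D(n).
Since the indicial polynomial factors as (r - r_1)(r - r_2), D(n) = (r_1 + n - r_1)(r_1 + n - r_2) = n(n + 1/2).
Evaluating step by step (a_0 = 1):
  n = 1: D(1) = 1(1 + 1/2) = 3/2; numerator = 3(1) = 3; a_1 = (3)/(3/2) = 2
  n = 2: D(2) = 2(2 + 1/2) = 5; numerator = 3(2) + 2(1) = 8; a_2 = (8)/(5) = 8/5
  n = 3: D(3) = 3(3 + 1/2) = 21/2; numerator = 3(8/5) + 2(2) = 44/5; a_3 = (44/5)/(21/2) = 88/105
  n = 4: D(4) = 4(4 + 1/2) = 18; numerator = 3(88/105) + 2(8/5) = 40/7; a_4 = (40/7)/(18) = 20/63

r = -3/2; a_0 = 1; a_1 = 2; a_2 = 8/5; a_3 = 88/105; a_4 = 20/63


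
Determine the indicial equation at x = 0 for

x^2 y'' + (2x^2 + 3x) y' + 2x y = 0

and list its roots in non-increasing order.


Divide by x^2 to reach normal form y'' + P_1(x) y' + P_2(x) y = 0 with P_1(x) = 2 + 3/x and P_2(x) = 2/x.
x = 0 is a singular point because the y'-coefficient 2 + 3/x has a pole at x = 0 and the y-coefficient 2/x has a pole at x = 0.
It is a regular singular point because x P_1(x) = p(x) = 2x + 3 and x^2 P_2(x) = q(x) = 2x are polynomials, hence analytic at x = 0.
p(0) = 3,  q(0) = 0.
Indicial equation: r(r-1) + p(0) r + q(0) = 0, i.e. r^2 + (p(0) - 1) r + q(0) = 0, i.e. r^2 + 2 r = 0.
Discriminant: (2)^2 - 4(0) = 4, so r = (-2 ± 2)/2.
Solving: r_1 = 0, r_2 = -2.

indicial: r^2 + 2 r = 0; roots r_1 = 0, r_2 = -2


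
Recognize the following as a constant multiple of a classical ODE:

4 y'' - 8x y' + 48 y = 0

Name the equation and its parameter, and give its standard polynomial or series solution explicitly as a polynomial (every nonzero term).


All three coefficients share the factor 4; dividing through by 4 gives  y'' - 2x y' + 12 y = 0.
This matches the Hermite equation y'' - 2x y' + 2n y = 0 with 2n = 12, so n = 6; the polynomial solution is H_6(x).
With y = sum_k a_k x^k, matching x^k gives (k+2)(k+1) a_{k+2} = 2(k - n) a_k = 2(k - 6) a_k. The right side vanishes at k = 6, so the series with the parity of 6 terminates at degree 6.
Standard normalization: leading coefficient of H_n is 2^n, so a_6 = 2^6 = 64. Work downward with a_k = (k+1)(k+2) a_{k+2} / (2(k - n)):
  a_4 = (5)(6)(64) / (2(4 - 6)) = 1920/(-4) = -480
  a_2 = (3)(4)(-480) / (2(2 - 6)) = -5760/(-8) = 720
  a_0 = (1)(2)(720) / (2(0 - 6)) = 1440/(-12) = -120
Hence H_6(x) = 64 x^6 - 480 x^4 + 720 x^2 - 120.

H_6(x); series = 64 x^6 - 480 x^4 + 720 x^2 - 120


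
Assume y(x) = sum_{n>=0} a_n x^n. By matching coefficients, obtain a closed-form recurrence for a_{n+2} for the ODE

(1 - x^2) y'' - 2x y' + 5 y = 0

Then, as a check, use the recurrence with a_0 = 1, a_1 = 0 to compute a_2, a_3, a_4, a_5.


Substitute y = sum_n a_n x^n.
(1 - 1 x^2) y'' contributes (n+2)(n+1) a_{n+2} - n(n-1) a_n at x^n.
-2 x y'(x) contributes -2 n a_n at x^n.
5 y(x) contributes 5 a_n at x^n.
Matching x^n: (n+2)(n+1) a_{n+2} + (-n(n-1) - 2 n + 5) a_n = 0.
Thus a_{n+2} = (n(n-1) + 2 n - 5) / ((n+1)(n+2)) * a_n.

Check with a_0 = 1, a_1 = 0 (apply the recurrence for n = 0, 1, 2, 3): a_0 = 1, a_1 = 0, a_2 = -5/2, a_3 = 0, a_4 = -5/24, a_5 = 0.

a_(n+2) = (n(n-1) + 2 n - 5) / ((n+1)(n+2)) * a_n; check: a_0 = 1, a_1 = 0, a_2 = -5/2, a_3 = 0, a_4 = -5/24, a_5 = 0


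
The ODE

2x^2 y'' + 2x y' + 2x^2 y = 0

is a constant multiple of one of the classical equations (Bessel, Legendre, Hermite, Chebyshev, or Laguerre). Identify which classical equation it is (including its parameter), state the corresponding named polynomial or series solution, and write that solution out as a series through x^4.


All three coefficients share the factor 2; dividing through by 2 gives  x^2 y'' + x y' + x^2 y = 0.
This matches the Bessel equation x^2 y'' + x y' + (x^2 - nu^2) y = 0 with nu^2 = 0, so nu = 0; the solution bounded at x = 0 is J_0(x).
Frobenius at x = 0: indicial roots ±nu; for r = nu the recurrence k(k + 2nu) c_k = -c_{k-2} gives the standard series J_nu(x) = sum_{k>=0} (-1)^k / (k! (k+nu)!) (x/2)^(2k+nu). Evaluate the first 3 terms:
  k = 0: (-1)^0 / (0! * 0! * 2^0) x^0 = 1/(1*1*1) x^0 = (1) x^0
  k = 1: (-1)^1 / (1! * 1! * 2^2) x^2 = -1/(1*1*4) x^2 = (-1/4) x^2
  k = 2: (-1)^2 / (2! * 2! * 2^4) x^4 = 1/(2*2*16) x^4 = (1/64) x^4
Hence J_0(x) = x^4/64 - x^2/4 + 1 + ....

J_0(x); series = x^4/64 - x^2/4 + 1


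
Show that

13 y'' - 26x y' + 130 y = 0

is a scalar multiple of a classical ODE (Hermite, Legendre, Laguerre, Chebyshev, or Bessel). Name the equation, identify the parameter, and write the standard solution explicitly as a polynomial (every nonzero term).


All three coefficients share the factor 13; dividing through by 13 gives  y'' - 2x y' + 10 y = 0.
This matches the Hermite equation y'' - 2x y' + 2n y = 0 with 2n = 10, so n = 5; the polynomial solution is H_5(x).
With y = sum_k a_k x^k, matching x^k gives (k+2)(k+1) a_{k+2} = 2(k - n) a_k = 2(k - 5) a_k. The right side vanishes at k = 5, so the series with the parity of 5 terminates at degree 5.
Standard normalization: leading coefficient of H_n is 2^n, so a_5 = 2^5 = 32. Work downward with a_k = (k+1)(k+2) a_{k+2} / (2(k - n)):
  a_3 = (4)(5)(32) / (2(3 - 5)) = 640/(-4) = -160
  a_1 = (2)(3)(-160) / (2(1 - 5)) = -960/(-8) = 120
Hence H_5(x) = 32 x^5 - 160 x^3 + 120 x.

H_5(x); series = 32 x^5 - 160 x^3 + 120 x


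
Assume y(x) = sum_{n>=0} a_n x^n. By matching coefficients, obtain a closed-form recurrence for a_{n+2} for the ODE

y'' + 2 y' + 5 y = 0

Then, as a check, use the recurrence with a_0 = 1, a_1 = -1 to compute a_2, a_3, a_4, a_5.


Substitute y = sum_n a_n x^n.
y''(x) has coefficient (n+2)(n+1) a_{n+2} at x^n;
2 y'(x) has coefficient 2 (n+1) a_{n+1} at x^n;
5 y(x) has coefficient 5 a_n at x^n.
Matching x^n: (n+2)(n+1) a_{n+2} + 2 (n+1) a_{n+1} + 5 a_n = 0.
Thus a_{n+2} = [-2 (n+1) a_{n+1} - 5 a_n] / ((n+1)(n+2)).

Check with a_0 = 1, a_1 = -1 (apply the recurrence for n = 0, 1, 2, 3): a_0 = 1, a_1 = -1, a_2 = -3/2, a_3 = 11/6, a_4 = -7/24, a_5 = -41/120.

a_(n+2) = [-2 (n+1) a_(n+1) - 5 a_n] / ((n+1)(n+2)); check: a_0 = 1, a_1 = -1, a_2 = -3/2, a_3 = 11/6, a_4 = -7/24, a_5 = -41/120


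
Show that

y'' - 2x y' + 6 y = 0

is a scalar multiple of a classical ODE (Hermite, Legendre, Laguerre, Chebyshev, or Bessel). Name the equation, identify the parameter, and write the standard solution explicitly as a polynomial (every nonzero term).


The equation is already in a standard form:  y'' - 2x y' + 6 y = 0.
This matches the Hermite equation y'' - 2x y' + 2n y = 0 with 2n = 6, so n = 3; the polynomial solution is H_3(x).
With y = sum_k a_k x^k, matching x^k gives (k+2)(k+1) a_{k+2} = 2(k - n) a_k = 2(k - 3) a_k. The right side vanishes at k = 3, so the series with the parity of 3 terminates at degree 3.
Standard normalization: leading coefficient of H_n is 2^n, so a_3 = 2^3 = 8. Work downward with a_k = (k+1)(k+2) a_{k+2} / (2(k - n)):
  a_1 = (2)(3)(8) / (2(1 - 3)) = 48/(-4) = -12
Hence H_3(x) = 8 x^3 - 12 x.

H_3(x); series = 8 x^3 - 12 x


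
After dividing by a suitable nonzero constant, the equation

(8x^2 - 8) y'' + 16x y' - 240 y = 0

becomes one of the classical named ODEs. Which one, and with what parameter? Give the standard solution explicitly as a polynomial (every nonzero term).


All three coefficients share the factor -8; dividing through by -8 gives  (1 - x^2) y'' - 2x y' + 30 y = 0.
This matches the Legendre equation (1 - x^2) y'' - 2x y' + n(n+1) y = 0 (note the -2x y' term) with n(n+1) = 30, so n = 5; the polynomial solution is P_5(x).
With y = sum_k a_k x^k, matching x^k gives (k+2)(k+1) a_{k+2} = [k(k+1) - n(n+1)] a_k = (k - 5)(k + 6) a_k. The right side vanishes at k = 5, so the series with the parity of 5 terminates at degree 5.
Standard normalization (P_n(1) = 1): leading coefficient (2n)!/(2^n (n!)^2) = 3628800/(32*14400) = 63/8, so a_5 = 63/8. Work downward with a_k = (k+1)(k+2) a_{k+2} / ((k - 5)(k + 6)):
  a_3 = (4)(5)(63/8) / ((3 - 5)(3 + 6)) = (315/2)/(-18) = -35/4
  a_1 = (2)(3)(-35/4) / ((1 - 5)(1 + 6)) = (-105/2)/(-28) = 15/8
Hence P_5(x) = 63 x^5/8 - 35 x^3/4 + 15 x/8.

P_5(x); series = 63 x^5/8 - 35 x^3/4 + 15 x/8


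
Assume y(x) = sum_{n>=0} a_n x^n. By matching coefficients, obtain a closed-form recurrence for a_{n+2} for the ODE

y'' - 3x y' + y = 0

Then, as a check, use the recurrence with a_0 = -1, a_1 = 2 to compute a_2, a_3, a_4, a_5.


Substitute y = sum_n a_n x^n.
y''(x) has coefficient (n+2)(n+1) a_{n+2} at x^n;
-3 x y'(x) has coefficient -3 n a_n at x^n (shift);
y(x) has coefficient 1 a_n at x^n.
Matching x^n: (n+2)(n+1) a_{n+2} + (-3n + 1) a_n = 0.
Thus a_{n+2} = (3n - 1) / ((n+1)(n+2)) * a_n.

Check with a_0 = -1, a_1 = 2 (apply the recurrence for n = 0, 1, 2, 3): a_0 = -1, a_1 = 2, a_2 = 1/2, a_3 = 2/3, a_4 = 5/24, a_5 = 4/15.

a_(n+2) = (3n - 1) / ((n+1)(n+2)) * a_n; check: a_0 = -1, a_1 = 2, a_2 = 1/2, a_3 = 2/3, a_4 = 5/24, a_5 = 4/15


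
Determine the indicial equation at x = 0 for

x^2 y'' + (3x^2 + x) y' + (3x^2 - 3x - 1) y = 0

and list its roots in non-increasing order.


Divide by x^2 to reach normal form y'' + P_1(x) y' + P_2(x) y = 0 with P_1(x) = 3 + 1/x and P_2(x) = 3 - 3/x - 1/x^2.
x = 0 is a singular point because the y'-coefficient 3 + 1/x has a pole at x = 0 and the y-coefficient 3 - 3/x - 1/x^2 has a pole at x = 0.
It is a regular singular point because x P_1(x) = p(x) = 3x + 1 and x^2 P_2(x) = q(x) = 3x^2 - 3x - 1 are polynomials, hence analytic at x = 0.
p(0) = 1,  q(0) = -1.
Indicial equation: r(r-1) + p(0) r + q(0) = 0, i.e. r^2 + (p(0) - 1) r + q(0) = 0, i.e. r^2 - 1 = 0.
Discriminant: (0)^2 - 4(-1) = 4, so r = (0 ± 2)/2.
Solving: r_1 = 1, r_2 = -1.

indicial: r^2 - 1 = 0; roots r_1 = 1, r_2 = -1
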